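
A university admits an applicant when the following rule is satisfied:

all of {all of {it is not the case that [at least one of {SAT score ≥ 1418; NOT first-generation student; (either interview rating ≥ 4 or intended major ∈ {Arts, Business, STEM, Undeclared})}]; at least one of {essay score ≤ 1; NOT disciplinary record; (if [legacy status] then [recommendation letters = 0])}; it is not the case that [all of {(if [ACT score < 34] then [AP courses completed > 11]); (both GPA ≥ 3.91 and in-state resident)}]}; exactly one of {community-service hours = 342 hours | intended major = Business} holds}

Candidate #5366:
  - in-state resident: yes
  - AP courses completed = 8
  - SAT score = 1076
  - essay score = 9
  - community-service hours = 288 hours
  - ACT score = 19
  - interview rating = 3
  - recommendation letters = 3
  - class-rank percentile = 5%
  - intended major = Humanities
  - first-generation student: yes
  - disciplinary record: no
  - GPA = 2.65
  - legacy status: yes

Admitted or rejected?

Atomic conditions:
  SAT score ≥ 1418: 1076 ≥ 1418 is false
  NOT first-generation student: yes → false
  interview rating ≥ 4: 3 ≥ 4 is false
  intended major ∈ {Arts, Business, STEM, Undeclared}: Humanities is not in the set → false
  essay score ≤ 1: 9 ≤ 1 is false
  NOT disciplinary record: no → true
  legacy status: yes → true
  recommendation letters = 0: 3 == 0 is false
  ACT score < 34: 19 < 34 is true
  AP courses completed > 11: 8 > 11 is false
  GPA ≥ 3.91: 2.65 ≥ 3.91 is false
  in-state resident: yes → true
  community-service hours = 342 hours: 288 == 342 is false
  intended major = Business: Humanities == Business is false
Combine:
[1.1.1.3] false OR false = false
[1.1.1] false OR false OR false = false
[1.1] NOT false = true
[1.2.3] true → false = false
[1.2] false OR true OR false = true
[1.3.1.1] true → false = false
[1.3.1.2] false AND true = false
[1.3.1] false AND false = false
[1.3] NOT false = true
[1] true AND true AND true = true
[2] exactly-one(false, false) = false
[root] true AND false = false
Overall: false → rejected

Rejected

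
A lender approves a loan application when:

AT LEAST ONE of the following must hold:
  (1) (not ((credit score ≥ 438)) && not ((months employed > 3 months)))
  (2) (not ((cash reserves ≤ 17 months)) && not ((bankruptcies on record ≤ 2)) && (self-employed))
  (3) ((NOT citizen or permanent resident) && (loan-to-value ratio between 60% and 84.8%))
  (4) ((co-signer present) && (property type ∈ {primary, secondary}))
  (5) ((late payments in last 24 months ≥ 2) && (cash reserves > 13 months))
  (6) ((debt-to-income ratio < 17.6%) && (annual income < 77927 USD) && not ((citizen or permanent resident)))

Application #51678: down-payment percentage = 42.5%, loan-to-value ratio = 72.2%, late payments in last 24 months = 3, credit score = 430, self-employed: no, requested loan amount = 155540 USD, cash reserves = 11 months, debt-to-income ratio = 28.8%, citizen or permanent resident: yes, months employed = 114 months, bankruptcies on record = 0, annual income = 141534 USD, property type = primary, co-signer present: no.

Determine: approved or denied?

Denied

Atomic conditions:
  credit score ≥ 438: 430 ≥ 438 is false
  months employed > 3 months: 114 > 3 is true
  cash reserves ≤ 17 months: 11 ≤ 17 is true
  bankruptcies on record ≤ 2: 0 ≤ 2 is true
  self-employed: no → false
  NOT citizen or permanent resident: yes → false
  loan-to-value ratio between 60% and 84.8%: 72.2 in [60, 84.8] is true
  co-signer present: no → false
  property type ∈ {primary, secondary}: primary is in the set → true
  late payments in last 24 months ≥ 2: 3 ≥ 2 is true
  cash reserves > 13 months: 11 > 13 is false
  debt-to-income ratio < 17.6%: 28.8 < 17.6 is false
  annual income < 77927 USD: 141534 < 77927 is false
  citizen or permanent resident: yes → true
Combine:
[1.1] NOT false = true
[1.2] NOT true = false
[1] true AND false = false
[2.1] NOT true = false
[2.2] NOT true = false
[2] false AND false AND false = false
[3] false AND true = false
[4] false AND true = false
[5] true AND false = false
[6.3] NOT true = false
[6] false AND false AND false = false
[root] false OR false OR false OR false OR false OR false = false
Overall: false → denied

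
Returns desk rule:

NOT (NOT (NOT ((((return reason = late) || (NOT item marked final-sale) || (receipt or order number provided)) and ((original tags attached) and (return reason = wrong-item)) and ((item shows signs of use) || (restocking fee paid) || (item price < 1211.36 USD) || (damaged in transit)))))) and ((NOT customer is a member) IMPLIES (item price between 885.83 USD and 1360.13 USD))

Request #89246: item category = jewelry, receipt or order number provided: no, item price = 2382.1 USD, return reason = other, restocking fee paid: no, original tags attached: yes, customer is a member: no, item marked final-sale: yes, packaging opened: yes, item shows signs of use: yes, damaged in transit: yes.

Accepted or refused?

Atomic conditions:
  return reason = late: other == late is false
  NOT item marked final-sale: yes → false
  receipt or order number provided: no → false
  original tags attached: yes → true
  return reason = wrong-item: other == wrong-item is false
  item shows signs of use: yes → true
  restocking fee paid: no → false
  item price < 1211.36 USD: 2382.1 < 1211.36 is false
  damaged in transit: yes → true
  NOT customer is a member: no → true
  item price between 885.83 USD and 1360.13 USD: 2382.1 in [885.83, 1360.13] is false
Combine:
[1.1.1.1.1] false OR false OR false = false
[1.1.1.1.2] true AND false = false
[1.1.1.1.3] true OR false OR false OR true = true
[1.1.1.1] false AND false AND true = false
[1.1.1] NOT false = true
[1.1] NOT true = false
[1] NOT false = true
[2] true → false = false
[root] true AND false = false
Overall: false → refused

Refused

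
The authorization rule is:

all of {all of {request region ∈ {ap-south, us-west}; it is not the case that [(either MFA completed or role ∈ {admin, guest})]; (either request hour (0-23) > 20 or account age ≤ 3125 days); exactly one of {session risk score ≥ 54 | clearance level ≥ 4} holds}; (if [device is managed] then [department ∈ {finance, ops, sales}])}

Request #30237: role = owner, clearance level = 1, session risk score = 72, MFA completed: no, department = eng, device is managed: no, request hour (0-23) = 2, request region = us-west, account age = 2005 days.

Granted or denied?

Atomic conditions:
  request region ∈ {ap-south, us-west}: us-west is in the set → true
  MFA completed: no → false
  role ∈ {admin, guest}: owner is not in the set → false
  request hour (0-23) > 20: 2 > 20 is false
  account age ≤ 3125 days: 2005 ≤ 3125 is true
  session risk score ≥ 54: 72 ≥ 54 is true
  clearance level ≥ 4: 1 ≥ 4 is false
  device is managed: no → false
  department ∈ {finance, ops, sales}: eng is not in the set → false
Combine:
[1.2.1] false OR false = false
[1.2] NOT false = true
[1.3] false OR true = true
[1.4] exactly-one(true, false) = true
[1] true AND true AND true AND true = true
[2] false → false (antecedent false ⇒ implication holds) = true
[root] true AND true = true
Overall: true → granted

Granted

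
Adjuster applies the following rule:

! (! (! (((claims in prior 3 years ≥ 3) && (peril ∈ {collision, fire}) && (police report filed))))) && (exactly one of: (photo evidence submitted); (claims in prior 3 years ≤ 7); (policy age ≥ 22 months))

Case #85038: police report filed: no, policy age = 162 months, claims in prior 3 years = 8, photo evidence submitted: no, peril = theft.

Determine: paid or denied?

Atomic conditions:
  claims in prior 3 years ≥ 3: 8 ≥ 3 is true
  peril ∈ {collision, fire}: theft is not in the set → false
  police report filed: no → false
  photo evidence submitted: no → false
  claims in prior 3 years ≤ 7: 8 ≤ 7 is false
  policy age ≥ 22 months: 162 ≥ 22 is true
Combine:
[1.1.1.1] true AND false AND false = false
[1.1.1] NOT false = true
[1.1] NOT true = false
[1] NOT false = true
[2] exactly-one(false, false, true) = true
[root] true AND true = true
Overall: true → paid

Paid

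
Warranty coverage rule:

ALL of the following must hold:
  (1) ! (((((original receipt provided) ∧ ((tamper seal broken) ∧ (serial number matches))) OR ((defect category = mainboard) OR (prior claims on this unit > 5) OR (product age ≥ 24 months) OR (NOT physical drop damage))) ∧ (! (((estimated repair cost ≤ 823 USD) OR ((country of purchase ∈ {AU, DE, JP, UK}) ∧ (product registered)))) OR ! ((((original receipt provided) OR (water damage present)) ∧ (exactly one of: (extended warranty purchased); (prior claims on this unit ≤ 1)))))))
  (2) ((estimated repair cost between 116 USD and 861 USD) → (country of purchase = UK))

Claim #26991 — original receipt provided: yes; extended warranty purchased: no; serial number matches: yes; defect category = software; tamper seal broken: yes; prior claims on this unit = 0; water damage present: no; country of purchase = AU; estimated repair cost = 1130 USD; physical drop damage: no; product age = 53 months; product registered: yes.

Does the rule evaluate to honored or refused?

Atomic conditions:
  original receipt provided: yes → true
  tamper seal broken: yes → true
  serial number matches: yes → true
  defect category = mainboard: software == mainboard is false
  prior claims on this unit > 5: 0 > 5 is false
  product age ≥ 24 months: 53 ≥ 24 is true
  NOT physical drop damage: no → true
  estimated repair cost ≤ 823 USD: 1130 ≤ 823 is false
  country of purchase ∈ {AU, DE, JP, UK}: AU is in the set → true
  product registered: yes → true
  water damage present: no → false
  extended warranty purchased: no → false
  prior claims on this unit ≤ 1: 0 ≤ 1 is true
  estimated repair cost between 116 USD and 861 USD: 1130 in [116, 861] is false
  country of purchase = UK: AU == UK is false
Combine:
[1.1.1.1.2] true AND true = true
[1.1.1.1] true AND true = true
[1.1.1.2] false OR false OR true OR true = true
[1.1.1] true OR true = true
[1.1.2.1.1.2] true AND true = true
[1.1.2.1.1] false OR true = true
[1.1.2.1] NOT true = false
[1.1.2.2.1.1] true OR false = true
[1.1.2.2.1.2] exactly-one(false, true) = true
[1.1.2.2.1] true AND true = true
[1.1.2.2] NOT true = false
[1.1.2] false OR false = false
[1.1] true AND false = false
[1] NOT false = true
[2] false → false (antecedent false ⇒ implication holds) = true
[root] true AND true = true
Overall: true → honored

Honored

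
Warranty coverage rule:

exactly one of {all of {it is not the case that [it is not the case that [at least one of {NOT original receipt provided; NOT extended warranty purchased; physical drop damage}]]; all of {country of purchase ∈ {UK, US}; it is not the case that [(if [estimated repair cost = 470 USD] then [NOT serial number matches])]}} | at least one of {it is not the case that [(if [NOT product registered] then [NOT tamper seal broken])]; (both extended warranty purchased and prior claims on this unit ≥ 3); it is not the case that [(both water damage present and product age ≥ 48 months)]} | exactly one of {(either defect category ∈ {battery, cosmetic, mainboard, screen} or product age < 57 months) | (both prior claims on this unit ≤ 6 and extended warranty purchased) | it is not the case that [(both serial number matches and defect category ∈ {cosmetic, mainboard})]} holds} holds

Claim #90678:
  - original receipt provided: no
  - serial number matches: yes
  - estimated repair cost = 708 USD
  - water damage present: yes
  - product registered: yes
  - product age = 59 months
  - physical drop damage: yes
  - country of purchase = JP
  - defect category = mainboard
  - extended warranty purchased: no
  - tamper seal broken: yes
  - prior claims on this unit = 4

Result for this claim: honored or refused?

Atomic conditions:
  NOT original receipt provided: no → true
  NOT extended warranty purchased: no → true
  physical drop damage: yes → true
  country of purchase ∈ {UK, US}: JP is not in the set → false
  estimated repair cost = 470 USD: 708 == 470 is false
  NOT serial number matches: yes → false
  NOT product registered: yes → false
  NOT tamper seal broken: yes → false
  extended warranty purchased: no → false
  prior claims on this unit ≥ 3: 4 ≥ 3 is true
  water damage present: yes → true
  product age ≥ 48 months: 59 ≥ 48 is true
  defect category ∈ {battery, cosmetic, mainboard, screen}: mainboard is in the set → true
  product age < 57 months: 59 < 57 is false
  prior claims on this unit ≤ 6: 4 ≤ 6 is true
  serial number matches: yes → true
  defect category ∈ {cosmetic, mainboard}: mainboard is in the set → true
Combine:
[1.1.1.1] true OR true OR true = true
[1.1.1] NOT true = false
[1.1] NOT false = true
[1.2.2.1] false → false (antecedent false ⇒ implication holds) = true
[1.2.2] NOT true = false
[1.2] false AND false = false
[1] true AND false = false
[2.1.1] false → false (antecedent false ⇒ implication holds) = true
[2.1] NOT true = false
[2.2] false AND true = false
[2.3.1] true AND true = true
[2.3] NOT true = false
[2] false OR false OR false = false
[3.1] true OR false = true
[3.2] true AND false = false
[3.3.1] true AND true = true
[3.3] NOT true = false
[3] exactly-one(true, false, false) = true
[root] exactly-one(false, false, true) = true
Overall: true → honored

Honored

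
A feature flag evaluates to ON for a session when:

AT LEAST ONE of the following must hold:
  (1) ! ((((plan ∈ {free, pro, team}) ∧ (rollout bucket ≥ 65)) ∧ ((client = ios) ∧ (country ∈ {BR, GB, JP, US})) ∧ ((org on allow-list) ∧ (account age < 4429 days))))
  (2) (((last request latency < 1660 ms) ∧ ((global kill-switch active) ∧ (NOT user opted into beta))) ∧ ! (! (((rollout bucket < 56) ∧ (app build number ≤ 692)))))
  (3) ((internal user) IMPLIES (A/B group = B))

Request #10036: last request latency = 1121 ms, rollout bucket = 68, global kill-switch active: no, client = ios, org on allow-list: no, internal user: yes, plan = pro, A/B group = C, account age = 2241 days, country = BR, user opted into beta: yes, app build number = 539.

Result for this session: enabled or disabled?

Atomic conditions:
  plan ∈ {free, pro, team}: pro is in the set → true
  rollout bucket ≥ 65: 68 ≥ 65 is true
  client = ios: ios == ios is true
  country ∈ {BR, GB, JP, US}: BR is in the set → true
  org on allow-list: no → false
  account age < 4429 days: 2241 < 4429 is true
  last request latency < 1660 ms: 1121 < 1660 is true
  global kill-switch active: no → false
  NOT user opted into beta: yes → false
  rollout bucket < 56: 68 < 56 is false
  app build number ≤ 692: 539 ≤ 692 is true
  internal user: yes → true
  A/B group = B: C == B is false
Combine:
[1.1.1] true AND true = true
[1.1.2] true AND true = true
[1.1.3] false AND true = false
[1.1] true AND true AND false = false
[1] NOT false = true
[2.1.2] false AND false = false
[2.1] true AND false = false
[2.2.1.1] false AND true = false
[2.2.1] NOT false = true
[2.2] NOT true = false
[2] false AND false = false
[3] true → false = false
[root] true OR false OR false = true
Overall: true → enabled

Enabled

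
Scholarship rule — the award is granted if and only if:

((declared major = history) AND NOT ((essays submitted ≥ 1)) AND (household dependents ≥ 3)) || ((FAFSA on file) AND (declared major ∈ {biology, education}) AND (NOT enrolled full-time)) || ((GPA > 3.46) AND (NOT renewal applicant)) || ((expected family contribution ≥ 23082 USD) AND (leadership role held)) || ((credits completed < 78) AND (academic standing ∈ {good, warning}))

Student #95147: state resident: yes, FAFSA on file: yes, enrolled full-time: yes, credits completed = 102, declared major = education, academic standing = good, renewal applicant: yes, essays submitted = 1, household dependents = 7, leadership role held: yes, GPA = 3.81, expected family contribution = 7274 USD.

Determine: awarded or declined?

Atomic conditions:
  declared major = history: education == history is false
  essays submitted ≥ 1: 1 ≥ 1 is true
  household dependents ≥ 3: 7 ≥ 3 is true
  FAFSA on file: yes → true
  declared major ∈ {biology, education}: education is in the set → true
  NOT enrolled full-time: yes → false
  GPA > 3.46: 3.81 > 3.46 is true
  NOT renewal applicant: yes → false
  expected family contribution ≥ 23082 USD: 7274 ≥ 23082 is false
  leadership role held: yes → true
  credits completed < 78: 102 < 78 is false
  academic standing ∈ {good, warning}: good is in the set → true
Combine:
[1.2] NOT true = false
[1] false AND false AND true = false
[2] true AND true AND false = false
[3] true AND false = false
[4] false AND true = false
[5] false AND true = false
[root] false OR false OR false OR false OR false = false
Overall: false → declined

Declined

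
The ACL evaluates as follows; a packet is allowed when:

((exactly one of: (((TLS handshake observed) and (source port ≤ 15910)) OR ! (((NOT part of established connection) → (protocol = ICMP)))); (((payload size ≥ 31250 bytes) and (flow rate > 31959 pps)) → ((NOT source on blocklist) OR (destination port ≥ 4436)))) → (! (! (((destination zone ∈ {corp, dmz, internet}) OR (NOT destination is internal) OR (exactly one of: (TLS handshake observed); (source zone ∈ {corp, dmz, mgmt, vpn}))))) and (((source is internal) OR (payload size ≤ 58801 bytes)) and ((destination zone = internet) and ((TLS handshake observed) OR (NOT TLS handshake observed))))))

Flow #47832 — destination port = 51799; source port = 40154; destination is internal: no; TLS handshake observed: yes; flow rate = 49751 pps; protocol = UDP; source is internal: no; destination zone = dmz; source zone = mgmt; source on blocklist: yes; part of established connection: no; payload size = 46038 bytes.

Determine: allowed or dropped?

Atomic conditions:
  TLS handshake observed: yes → true
  source port ≤ 15910: 40154 ≤ 15910 is false
  NOT part of established connection: no → true
  protocol = ICMP: UDP == ICMP is false
  payload size ≥ 31250 bytes: 46038 ≥ 31250 is true
  flow rate > 31959 pps: 49751 > 31959 is true
  NOT source on blocklist: yes → false
  destination port ≥ 4436: 51799 ≥ 4436 is true
  destination zone ∈ {corp, dmz, internet}: dmz is in the set → true
  NOT destination is internal: no → true
  source zone ∈ {corp, dmz, mgmt, vpn}: mgmt is in the set → true
  source is internal: no → false
  payload size ≤ 58801 bytes: 46038 ≤ 58801 is true
  destination zone = internet: dmz == internet is false
  NOT TLS handshake observed: yes → false
Combine:
[1.1.1] true AND false = false
[1.1.2.1] true → false = false
[1.1.2] NOT false = true
[1.1] false OR true = true
[1.2.1] true AND true = true
[1.2.2] false OR true = true
[1.2] true → true = true
[1] exactly-one(true, true) = false
[2.1.1.1.3] exactly-one(true, true) = false
[2.1.1.1] true OR true OR false = true
[2.1.1] NOT true = false
[2.1] NOT false = true
[2.2.1] false OR true = true
[2.2.2.2] true OR false = true
[2.2.2] false AND true = false
[2.2] true AND false = false
[2] true AND false = false
[root] false → false (antecedent false ⇒ implication holds) = true
Overall: true → allowed

Allowed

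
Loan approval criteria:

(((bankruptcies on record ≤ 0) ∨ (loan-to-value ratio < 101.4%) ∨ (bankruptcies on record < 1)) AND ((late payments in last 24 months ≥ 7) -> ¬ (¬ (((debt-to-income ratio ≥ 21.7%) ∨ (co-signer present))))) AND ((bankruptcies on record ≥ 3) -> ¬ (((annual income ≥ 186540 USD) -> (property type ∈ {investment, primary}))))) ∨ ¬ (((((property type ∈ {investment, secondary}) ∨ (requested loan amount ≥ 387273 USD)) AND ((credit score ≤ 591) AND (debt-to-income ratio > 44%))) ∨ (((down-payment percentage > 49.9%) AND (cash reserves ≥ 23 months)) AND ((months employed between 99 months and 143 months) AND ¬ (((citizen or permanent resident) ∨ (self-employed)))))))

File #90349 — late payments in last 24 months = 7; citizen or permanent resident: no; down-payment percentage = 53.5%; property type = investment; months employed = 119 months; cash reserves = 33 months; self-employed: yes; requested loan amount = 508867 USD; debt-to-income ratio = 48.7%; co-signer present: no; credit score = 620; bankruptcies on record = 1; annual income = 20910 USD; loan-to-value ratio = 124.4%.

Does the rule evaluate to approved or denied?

Approved

Atomic conditions:
  bankruptcies on record ≤ 0: 1 ≤ 0 is false
  loan-to-value ratio < 101.4%: 124.4 < 101.4 is false
  bankruptcies on record < 1: 1 < 1 is false
  late payments in last 24 months ≥ 7: 7 ≥ 7 is true
  debt-to-income ratio ≥ 21.7%: 48.7 ≥ 21.7 is true
  co-signer present: no → false
  bankruptcies on record ≥ 3: 1 ≥ 3 is false
  annual income ≥ 186540 USD: 20910 ≥ 186540 is false
  property type ∈ {investment, primary}: investment is in the set → true
  property type ∈ {investment, secondary}: investment is in the set → true
  requested loan amount ≥ 387273 USD: 508867 ≥ 387273 is true
  credit score ≤ 591: 620 ≤ 591 is false
  debt-to-income ratio > 44%: 48.7 > 44 is true
  down-payment percentage > 49.9%: 53.5 > 49.9 is true
  cash reserves ≥ 23 months: 33 ≥ 23 is true
  months employed between 99 months and 143 months: 119 in [99, 143] is true
  citizen or permanent resident: no → false
  self-employed: yes → true
Combine:
[1.1] false OR false OR false = false
[1.2.2.1.1] true OR false = true
[1.2.2.1] NOT true = false
[1.2.2] NOT false = true
[1.2] true → true = true
[1.3.2.1] false → true (antecedent false ⇒ implication holds) = true
[1.3.2] NOT true = false
[1.3] false → false (antecedent false ⇒ implication holds) = true
[1] false AND true AND true = false
[2.1.1.1] true OR true = true
[2.1.1.2] false AND true = false
[2.1.1] true AND false = false
[2.1.2.1] true AND true = true
[2.1.2.2.2.1] false OR true = true
[2.1.2.2.2] NOT true = false
[2.1.2.2] true AND false = false
[2.1.2] true AND false = false
[2.1] false OR false = false
[2] NOT false = true
[root] false OR true = true
Overall: true → approved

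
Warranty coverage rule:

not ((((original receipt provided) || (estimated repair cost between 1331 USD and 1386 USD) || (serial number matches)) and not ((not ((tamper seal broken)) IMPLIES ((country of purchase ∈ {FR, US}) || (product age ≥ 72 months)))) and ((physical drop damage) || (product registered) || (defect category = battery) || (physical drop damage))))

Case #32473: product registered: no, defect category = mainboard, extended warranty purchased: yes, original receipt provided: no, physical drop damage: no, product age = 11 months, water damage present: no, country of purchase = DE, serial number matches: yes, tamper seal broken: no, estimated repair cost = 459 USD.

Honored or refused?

Honored

Atomic conditions:
  original receipt provided: no → false
  estimated repair cost between 1331 USD and 1386 USD: 459 in [1331, 1386] is false
  serial number matches: yes → true
  tamper seal broken: no → false
  country of purchase ∈ {FR, US}: DE is not in the set → false
  product age ≥ 72 months: 11 ≥ 72 is false
  physical drop damage: no → false
  product registered: no → false
  defect category = battery: mainboard == battery is false
Combine:
[1.1] false OR false OR true = true
[1.2.1.1] NOT false = true
[1.2.1.2] false OR false = false
[1.2.1] true → false = false
[1.2] NOT false = true
[1.3] false OR false OR false OR false = false
[1] true AND true AND false = false
[root] NOT false = true
Overall: true → honored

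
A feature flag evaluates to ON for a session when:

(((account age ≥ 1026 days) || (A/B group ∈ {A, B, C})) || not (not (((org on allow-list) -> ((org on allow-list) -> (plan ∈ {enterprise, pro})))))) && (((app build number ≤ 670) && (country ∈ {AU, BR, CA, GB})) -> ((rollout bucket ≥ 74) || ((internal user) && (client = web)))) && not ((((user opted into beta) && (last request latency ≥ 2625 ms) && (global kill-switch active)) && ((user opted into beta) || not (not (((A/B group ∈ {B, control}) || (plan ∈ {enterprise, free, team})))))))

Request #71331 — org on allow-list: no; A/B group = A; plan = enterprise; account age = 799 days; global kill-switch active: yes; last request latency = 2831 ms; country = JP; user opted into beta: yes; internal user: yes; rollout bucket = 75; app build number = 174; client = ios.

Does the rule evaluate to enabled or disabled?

Disabled

Atomic conditions:
  account age ≥ 1026 days: 799 ≥ 1026 is false
  A/B group ∈ {A, B, C}: A is in the set → true
  org on allow-list: no → false
  plan ∈ {enterprise, pro}: enterprise is in the set → true
  app build number ≤ 670: 174 ≤ 670 is true
  country ∈ {AU, BR, CA, GB}: JP is not in the set → false
  rollout bucket ≥ 74: 75 ≥ 74 is true
  internal user: yes → true
  client = web: ios == web is false
  user opted into beta: yes → true
  last request latency ≥ 2625 ms: 2831 ≥ 2625 is true
  global kill-switch active: yes → true
  A/B group ∈ {B, control}: A is not in the set → false
  plan ∈ {enterprise, free, team}: enterprise is in the set → true
Combine:
[1.1] false OR true = true
[1.2.1.1.2] false → true (antecedent false ⇒ implication holds) = true
[1.2.1.1] false → true (antecedent false ⇒ implication holds) = true
[1.2.1] NOT true = false
[1.2] NOT false = true
[1] true OR true = true
[2.1] true AND false = false
[2.2.2] true AND false = false
[2.2] true OR false = true
[2] false → true (antecedent false ⇒ implication holds) = true
[3.1.1] true AND true AND true = true
[3.1.2.2.1.1] false OR true = true
[3.1.2.2.1] NOT true = false
[3.1.2.2] NOT false = true
[3.1.2] true OR true = true
[3.1] true AND true = true
[3] NOT true = false
[root] true AND true AND false = false
Overall: false → disabled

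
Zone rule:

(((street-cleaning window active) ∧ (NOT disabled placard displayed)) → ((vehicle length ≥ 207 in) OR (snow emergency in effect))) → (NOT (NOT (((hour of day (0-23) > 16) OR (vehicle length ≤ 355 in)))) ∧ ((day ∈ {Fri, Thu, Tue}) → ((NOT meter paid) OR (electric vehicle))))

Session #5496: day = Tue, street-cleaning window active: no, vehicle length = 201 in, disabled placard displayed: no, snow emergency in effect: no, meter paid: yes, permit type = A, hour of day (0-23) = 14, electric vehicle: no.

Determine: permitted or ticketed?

Atomic conditions:
  street-cleaning window active: no → false
  NOT disabled placard displayed: no → true
  vehicle length ≥ 207 in: 201 ≥ 207 is false
  snow emergency in effect: no → false
  hour of day (0-23) > 16: 14 > 16 is false
  vehicle length ≤ 355 in: 201 ≤ 355 is true
  day ∈ {Fri, Thu, Tue}: Tue is in the set → true
  NOT meter paid: yes → false
  electric vehicle: no → false
Combine:
[1.1] false AND true = false
[1.2] false OR false = false
[1] false → false (antecedent false ⇒ implication holds) = true
[2.1.1.1] false OR true = true
[2.1.1] NOT true = false
[2.1] NOT false = true
[2.2.2] false OR false = false
[2.2] true → false = false
[2] true AND false = false
[root] true → false = false
Overall: false → ticketed

Ticketed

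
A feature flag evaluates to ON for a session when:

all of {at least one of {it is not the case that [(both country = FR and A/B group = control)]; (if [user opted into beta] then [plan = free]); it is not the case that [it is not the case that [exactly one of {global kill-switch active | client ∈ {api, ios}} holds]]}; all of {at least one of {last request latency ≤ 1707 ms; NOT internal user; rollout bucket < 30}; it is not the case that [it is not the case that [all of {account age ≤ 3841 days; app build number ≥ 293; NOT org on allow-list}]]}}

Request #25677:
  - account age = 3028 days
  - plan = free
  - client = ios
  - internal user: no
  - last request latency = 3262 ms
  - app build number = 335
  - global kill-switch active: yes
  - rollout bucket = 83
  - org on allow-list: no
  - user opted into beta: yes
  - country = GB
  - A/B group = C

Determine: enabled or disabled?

Atomic conditions:
  country = FR: GB == FR is false
  A/B group = control: C == control is false
  user opted into beta: yes → true
  plan = free: free == free is true
  global kill-switch active: yes → true
  client ∈ {api, ios}: ios is in the set → true
  last request latency ≤ 1707 ms: 3262 ≤ 1707 is false
  NOT internal user: no → true
  rollout bucket < 30: 83 < 30 is false
  account age ≤ 3841 days: 3028 ≤ 3841 is true
  app build number ≥ 293: 335 ≥ 293 is true
  NOT org on allow-list: no → true
Combine:
[1.1.1] false AND false = false
[1.1] NOT false = true
[1.2] true → true = true
[1.3.1.1] exactly-one(true, true) = false
[1.3.1] NOT false = true
[1.3] NOT true = false
[1] true OR true OR false = true
[2.1] false OR true OR false = true
[2.2.1.1] true AND true AND true = true
[2.2.1] NOT true = false
[2.2] NOT false = true
[2] true AND true = true
[root] true AND true = true
Overall: true → enabled

Enabled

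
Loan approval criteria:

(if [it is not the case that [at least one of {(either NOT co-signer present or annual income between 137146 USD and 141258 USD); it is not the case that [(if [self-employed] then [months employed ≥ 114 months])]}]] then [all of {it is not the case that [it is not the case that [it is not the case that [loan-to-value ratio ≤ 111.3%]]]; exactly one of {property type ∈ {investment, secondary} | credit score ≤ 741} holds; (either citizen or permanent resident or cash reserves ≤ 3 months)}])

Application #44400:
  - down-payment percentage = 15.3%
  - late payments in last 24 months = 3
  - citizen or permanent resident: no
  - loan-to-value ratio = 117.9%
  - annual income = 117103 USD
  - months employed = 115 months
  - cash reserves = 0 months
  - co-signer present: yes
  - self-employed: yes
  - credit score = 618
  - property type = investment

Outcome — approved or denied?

Denied

Atomic conditions:
  NOT co-signer present: yes → false
  annual income between 137146 USD and 141258 USD: 117103 in [137146, 141258] is false
  self-employed: yes → true
  months employed ≥ 114 months: 115 ≥ 114 is true
  loan-to-value ratio ≤ 111.3%: 117.9 ≤ 111.3 is false
  property type ∈ {investment, secondary}: investment is in the set → true
  credit score ≤ 741: 618 ≤ 741 is true
  citizen or permanent resident: no → false
  cash reserves ≤ 3 months: 0 ≤ 3 is true
Combine:
[1.1.1] false OR false = false
[1.1.2.1] true → true = true
[1.1.2] NOT true = false
[1.1] false OR false = false
[1] NOT false = true
[2.1.1.1] NOT false = true
[2.1.1] NOT true = false
[2.1] NOT false = true
[2.2] exactly-one(true, true) = false
[2.3] false OR true = true
[2] true AND false AND true = false
[root] true → false = false
Overall: false → denied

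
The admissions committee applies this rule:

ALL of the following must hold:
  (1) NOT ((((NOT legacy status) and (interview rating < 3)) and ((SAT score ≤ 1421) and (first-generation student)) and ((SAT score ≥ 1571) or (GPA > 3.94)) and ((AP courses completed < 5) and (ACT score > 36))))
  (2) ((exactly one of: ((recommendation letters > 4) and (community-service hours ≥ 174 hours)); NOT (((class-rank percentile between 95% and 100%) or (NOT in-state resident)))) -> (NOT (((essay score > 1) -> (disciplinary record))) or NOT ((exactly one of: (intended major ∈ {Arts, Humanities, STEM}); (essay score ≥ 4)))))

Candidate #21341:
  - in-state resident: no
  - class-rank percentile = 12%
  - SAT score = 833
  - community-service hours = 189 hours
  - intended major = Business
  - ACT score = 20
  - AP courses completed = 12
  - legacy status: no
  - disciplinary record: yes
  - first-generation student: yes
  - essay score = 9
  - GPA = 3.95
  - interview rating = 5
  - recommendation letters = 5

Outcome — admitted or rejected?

Atomic conditions:
  NOT legacy status: no → true
  interview rating < 3: 5 < 3 is false
  SAT score ≤ 1421: 833 ≤ 1421 is true
  first-generation student: yes → true
  SAT score ≥ 1571: 833 ≥ 1571 is false
  GPA > 3.94: 3.95 > 3.94 is true
  AP courses completed < 5: 12 < 5 is false
  ACT score > 36: 20 > 36 is false
  recommendation letters > 4: 5 > 4 is true
  community-service hours ≥ 174 hours: 189 ≥ 174 is true
  class-rank percentile between 95% and 100%: 12 in [95, 100] is false
  NOT in-state resident: no → true
  essay score > 1: 9 > 1 is true
  disciplinary record: yes → true
  intended major ∈ {Arts, Humanities, STEM}: Business is not in the set → false
  essay score ≥ 4: 9 ≥ 4 is true
Combine:
[1.1.1] true AND false = false
[1.1.2] true AND true = true
[1.1.3] false OR true = true
[1.1.4] false AND false = false
[1.1] false AND true AND true AND false = false
[1] NOT false = true
[2.1.1] true AND true = true
[2.1.2.1] false OR true = true
[2.1.2] NOT true = false
[2.1] exactly-one(true, false) = true
[2.2.1.1] true → true = true
[2.2.1] NOT true = false
[2.2.2.1] exactly-one(false, true) = true
[2.2.2] NOT true = false
[2.2] false OR false = false
[2] true → false = false
[root] true AND false = false
Overall: false → rejected

Rejected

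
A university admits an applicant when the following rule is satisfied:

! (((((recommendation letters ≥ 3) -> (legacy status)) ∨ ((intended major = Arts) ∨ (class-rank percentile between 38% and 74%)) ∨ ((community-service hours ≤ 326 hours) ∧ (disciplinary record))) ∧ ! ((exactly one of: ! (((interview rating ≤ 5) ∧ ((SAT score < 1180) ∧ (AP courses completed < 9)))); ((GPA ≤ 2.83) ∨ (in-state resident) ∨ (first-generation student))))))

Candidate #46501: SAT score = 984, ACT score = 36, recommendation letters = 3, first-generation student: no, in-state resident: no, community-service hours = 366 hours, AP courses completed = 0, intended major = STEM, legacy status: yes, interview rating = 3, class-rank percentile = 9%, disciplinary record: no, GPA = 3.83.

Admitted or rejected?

Atomic conditions:
  recommendation letters ≥ 3: 3 ≥ 3 is true
  legacy status: yes → true
  intended major = Arts: STEM == Arts is false
  class-rank percentile between 38% and 74%: 9 in [38, 74] is false
  community-service hours ≤ 326 hours: 366 ≤ 326 is false
  disciplinary record: no → false
  interview rating ≤ 5: 3 ≤ 5 is true
  SAT score < 1180: 984 < 1180 is true
  AP courses completed < 9: 0 < 9 is true
  GPA ≤ 2.83: 3.83 ≤ 2.83 is false
  in-state resident: no → false
  first-generation student: no → false
Combine:
[1.1.1] true → true = true
[1.1.2] false OR false = false
[1.1.3] false AND false = false
[1.1] true OR false OR false = true
[1.2.1.1.1.2] true AND true = true
[1.2.1.1.1] true AND true = true
[1.2.1.1] NOT true = false
[1.2.1.2] false OR false OR false = false
[1.2.1] exactly-one(false, false) = false
[1.2] NOT false = true
[1] true AND true = true
[root] NOT true = false
Overall: false → rejected

Rejected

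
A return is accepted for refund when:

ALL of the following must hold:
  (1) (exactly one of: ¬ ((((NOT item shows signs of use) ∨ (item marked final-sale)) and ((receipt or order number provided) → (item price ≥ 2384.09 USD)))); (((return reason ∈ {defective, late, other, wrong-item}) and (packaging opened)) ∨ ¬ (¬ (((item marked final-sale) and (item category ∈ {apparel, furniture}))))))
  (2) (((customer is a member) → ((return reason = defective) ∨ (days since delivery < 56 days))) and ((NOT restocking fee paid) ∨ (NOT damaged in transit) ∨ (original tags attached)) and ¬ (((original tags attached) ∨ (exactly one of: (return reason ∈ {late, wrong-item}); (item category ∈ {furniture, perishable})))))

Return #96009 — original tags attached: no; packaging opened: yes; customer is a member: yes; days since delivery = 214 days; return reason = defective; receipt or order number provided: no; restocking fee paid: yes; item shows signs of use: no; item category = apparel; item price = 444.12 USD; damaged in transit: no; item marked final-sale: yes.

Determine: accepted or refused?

Atomic conditions:
  NOT item shows signs of use: no → true
  item marked final-sale: yes → true
  receipt or order number provided: no → false
  item price ≥ 2384.09 USD: 444.12 ≥ 2384.09 is false
  return reason ∈ {defective, late, other, wrong-item}: defective is in the set → true
  packaging opened: yes → true
  item category ∈ {apparel, furniture}: apparel is in the set → true
  customer is a member: yes → true
  return reason = defective: defective == defective is true
  days since delivery < 56 days: 214 < 56 is false
  NOT restocking fee paid: yes → false
  NOT damaged in transit: no → true
  original tags attached: no → false
  return reason ∈ {late, wrong-item}: defective is not in the set → false
  item category ∈ {furniture, perishable}: apparel is not in the set → false
Combine:
[1.1.1.1] true OR true = true
[1.1.1.2] false → false (antecedent false ⇒ implication holds) = true
[1.1.1] true AND true = true
[1.1] NOT true = false
[1.2.1] true AND true = true
[1.2.2.1.1] true AND true = true
[1.2.2.1] NOT true = false
[1.2.2] NOT false = true
[1.2] true OR true = true
[1] exactly-one(false, true) = true
[2.1.2] true OR false = true
[2.1] true → true = true
[2.2] false OR true OR false = true
[2.3.1.2] exactly-one(false, false) = false
[2.3.1] false OR false = false
[2.3] NOT false = true
[2] true AND true AND true = true
[root] true AND true = true
Overall: true → accepted

Accepted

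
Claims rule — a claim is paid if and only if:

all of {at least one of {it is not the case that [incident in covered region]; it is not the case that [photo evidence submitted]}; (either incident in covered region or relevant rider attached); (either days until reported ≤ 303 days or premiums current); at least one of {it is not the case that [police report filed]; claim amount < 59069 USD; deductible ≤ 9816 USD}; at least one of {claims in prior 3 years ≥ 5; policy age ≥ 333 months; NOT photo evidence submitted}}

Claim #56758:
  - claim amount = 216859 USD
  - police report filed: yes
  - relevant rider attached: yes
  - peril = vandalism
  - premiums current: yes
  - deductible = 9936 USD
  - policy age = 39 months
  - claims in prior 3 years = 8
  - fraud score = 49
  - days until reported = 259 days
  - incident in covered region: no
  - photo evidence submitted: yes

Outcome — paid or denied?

Denied

Atomic conditions:
  incident in covered region: no → false
  photo evidence submitted: yes → true
  relevant rider attached: yes → true
  days until reported ≤ 303 days: 259 ≤ 303 is true
  premiums current: yes → true
  police report filed: yes → true
  claim amount < 59069 USD: 216859 < 59069 is false
  deductible ≤ 9816 USD: 9936 ≤ 9816 is false
  claims in prior 3 years ≥ 5: 8 ≥ 5 is true
  policy age ≥ 333 months: 39 ≥ 333 is false
  NOT photo evidence submitted: yes → false
Combine:
[1.1] NOT false = true
[1.2] NOT true = false
[1] true OR false = true
[2] false OR true = true
[3] true OR true = true
[4.1] NOT true = false
[4] false OR false OR false = false
[5] true OR false OR false = true
[root] true AND true AND true AND false AND true = false
Overall: false → denied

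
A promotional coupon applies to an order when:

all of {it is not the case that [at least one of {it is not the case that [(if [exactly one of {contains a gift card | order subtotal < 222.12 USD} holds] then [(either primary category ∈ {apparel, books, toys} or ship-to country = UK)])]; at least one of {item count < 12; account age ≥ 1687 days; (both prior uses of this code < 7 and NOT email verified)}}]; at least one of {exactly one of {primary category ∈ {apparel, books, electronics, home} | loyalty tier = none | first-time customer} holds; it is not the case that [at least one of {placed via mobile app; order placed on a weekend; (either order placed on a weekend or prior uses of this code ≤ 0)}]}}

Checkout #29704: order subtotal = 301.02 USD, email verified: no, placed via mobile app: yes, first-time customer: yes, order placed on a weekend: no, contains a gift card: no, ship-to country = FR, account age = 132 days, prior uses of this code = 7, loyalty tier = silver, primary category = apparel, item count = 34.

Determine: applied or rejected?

Rejected

Atomic conditions:
  contains a gift card: no → false
  order subtotal < 222.12 USD: 301.02 < 222.12 is false
  primary category ∈ {apparel, books, toys}: apparel is in the set → true
  ship-to country = UK: FR == UK is false
  item count < 12: 34 < 12 is false
  account age ≥ 1687 days: 132 ≥ 1687 is false
  prior uses of this code < 7: 7 < 7 is false
  NOT email verified: no → true
  primary category ∈ {apparel, books, electronics, home}: apparel is in the set → true
  loyalty tier = none: silver == none is false
  first-time customer: yes → true
  placed via mobile app: yes → true
  order placed on a weekend: no → false
  prior uses of this code ≤ 0: 7 ≤ 0 is false
Combine:
[1.1.1.1.1] exactly-one(false, false) = false
[1.1.1.1.2] true OR false = true
[1.1.1.1] false → true (antecedent false ⇒ implication holds) = true
[1.1.1] NOT true = false
[1.1.2.3] false AND true = false
[1.1.2] false OR false OR false = false
[1.1] false OR false = false
[1] NOT false = true
[2.1] exactly-one(true, false, true) = false
[2.2.1.3] false OR false = false
[2.2.1] true OR false OR false = true
[2.2] NOT true = false
[2] false OR false = false
[root] true AND false = false
Overall: false → rejected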